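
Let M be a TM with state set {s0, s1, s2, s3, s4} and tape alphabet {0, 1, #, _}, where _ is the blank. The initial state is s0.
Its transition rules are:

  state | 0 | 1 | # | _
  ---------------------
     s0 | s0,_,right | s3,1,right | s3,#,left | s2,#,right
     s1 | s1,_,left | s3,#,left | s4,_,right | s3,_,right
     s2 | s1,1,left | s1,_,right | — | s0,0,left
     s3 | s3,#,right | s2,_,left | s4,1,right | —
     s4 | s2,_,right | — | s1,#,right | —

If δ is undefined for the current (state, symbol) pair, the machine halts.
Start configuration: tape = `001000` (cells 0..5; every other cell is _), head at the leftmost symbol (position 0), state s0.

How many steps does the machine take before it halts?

6

s0 | [0]01000_   read 0 → write _, move right, go to s0
s0 | _[0]1000_   read 0 → write _, move right, go to s0
s0 | __[1]000_   read 1 → write 1, move right, go to s3
s3 | __1[0]00_   read 0 → write #, move right, go to s3
s3 | __1#[0]0_   read 0 → write #, move right, go to s3
s3 | __1##[0]_   read 0 → write #, move right, go to s3
s3 | __1###[_]
M halts after 6 transitions.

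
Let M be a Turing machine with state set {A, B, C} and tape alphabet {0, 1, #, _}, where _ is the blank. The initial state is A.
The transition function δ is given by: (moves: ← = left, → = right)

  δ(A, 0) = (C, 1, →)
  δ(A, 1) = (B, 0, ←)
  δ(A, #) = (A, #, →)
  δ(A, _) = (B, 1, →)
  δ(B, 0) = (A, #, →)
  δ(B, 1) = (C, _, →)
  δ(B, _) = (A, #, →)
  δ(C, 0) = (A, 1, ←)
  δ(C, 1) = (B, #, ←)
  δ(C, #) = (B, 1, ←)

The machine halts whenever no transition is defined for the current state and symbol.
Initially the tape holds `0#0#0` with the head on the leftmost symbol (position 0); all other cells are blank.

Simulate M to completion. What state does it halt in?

A | [0]#0#0_   read 0 → write 1, move →, go to C
C | 1[#]0#0_   read # → write 1, move ←, go to B
B | [1]10#0_   read 1 → write _, move →, go to C
C | _[1]0#0_   read 1 → write #, move ←, go to B
B | [_]#0#0_   read _ → write #, move →, go to A
A | #[#]0#0_   read # → write #, move →, go to A
A | ##[0]#0_   read 0 → write 1, move →, go to C
C | ##1[#]0_   read # → write 1, move ←, go to B
B | ##[1]10_   read 1 → write _, move →, go to C
C | ##_[1]0_   read 1 → write #, move ←, go to B
B | ##[_]#0_   read _ → write #, move →, go to A
A | ###[#]0_   read # → write #, move →, go to A
A | ####[0]_   read 0 → write 1, move →, go to C
C | ####1[_]
No transition is defined for (C, _); M halts in state C.

C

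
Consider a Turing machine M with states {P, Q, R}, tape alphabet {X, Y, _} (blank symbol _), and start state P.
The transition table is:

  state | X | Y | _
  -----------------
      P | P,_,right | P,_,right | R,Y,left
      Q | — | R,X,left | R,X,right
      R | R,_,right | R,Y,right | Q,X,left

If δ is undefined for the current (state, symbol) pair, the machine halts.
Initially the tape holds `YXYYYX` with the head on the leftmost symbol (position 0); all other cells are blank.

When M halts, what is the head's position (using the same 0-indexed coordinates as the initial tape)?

P | [Y]XYYYX__   read Y → write _, move right, go to P
P | _[X]YYYX__   read X → write _, move right, go to P
P | __[Y]YYX__   read Y → write _, move right, go to P
P | ___[Y]YX__   read Y → write _, move right, go to P
P | ____[Y]X__   read Y → write _, move right, go to P
P | _____[X]__   read X → write _, move right, go to P
P | ______[_]_   read _ → write Y, move left, go to R
R | _____[_]Y_   read _ → write X, move left, go to Q
Q | ____[_]XY_   read _ → write X, move right, go to R
R | ____X[X]Y_   read X → write _, move right, go to R
R | ____X_[Y]_   read Y → write Y, move right, go to R
R | ____X_Y[_]   read _ → write X, move left, go to Q
Q | ____X_[Y]X   read Y → write X, move left, go to R
R | ____X[_]XX   read _ → write X, move left, go to Q
Q | ____[X]XXX
At halt the head is at cell 4.

4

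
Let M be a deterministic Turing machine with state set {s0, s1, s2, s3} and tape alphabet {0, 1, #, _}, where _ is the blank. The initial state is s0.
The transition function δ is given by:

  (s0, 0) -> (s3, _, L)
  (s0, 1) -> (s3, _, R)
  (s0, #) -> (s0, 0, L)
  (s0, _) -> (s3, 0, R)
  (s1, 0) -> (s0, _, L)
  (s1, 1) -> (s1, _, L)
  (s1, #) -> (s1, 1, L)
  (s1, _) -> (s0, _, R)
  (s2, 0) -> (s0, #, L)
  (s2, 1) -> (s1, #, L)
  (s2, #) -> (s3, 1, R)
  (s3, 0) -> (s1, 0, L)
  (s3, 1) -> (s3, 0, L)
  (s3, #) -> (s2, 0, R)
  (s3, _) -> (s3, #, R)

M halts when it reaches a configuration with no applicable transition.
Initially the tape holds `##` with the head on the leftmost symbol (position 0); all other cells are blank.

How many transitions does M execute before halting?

25

state=s0 head=0 tape=____[#]#   (s0,#)→(s0,0,L)
state=s0 head=-1 tape=___[_]0#   (s0,_)→(s3,0,R)
state=s3 head=0 tape=___0[0]#   (s3,0)→(s1,0,L)
state=s1 head=-1 tape=___[0]0#   (s1,0)→(s0,_,L)
state=s0 head=-2 tape=__[_]_0#   (s0,_)→(s3,0,R)
state=s3 head=-1 tape=__0[_]0#   (s3,_)→(s3,#,R)
state=s3 head=0 tape=__0#[0]#   (s3,0)→(s1,0,L)
state=s1 head=-1 tape=__0[#]0#   (s1,#)→(s1,1,L)
state=s1 head=-2 tape=__[0]10#   (s1,0)→(s0,_,L)
state=s0 head=-3 tape=_[_]_10#   (s0,_)→(s3,0,R)
state=s3 head=-2 tape=_0[_]10#   (s3,_)→(s3,#,R)
state=s3 head=-1 tape=_0#[1]0#   (s3,1)→(s3,0,L)
state=s3 head=-2 tape=_0[#]00#   (s3,#)→(s2,0,R)
state=s2 head=-1 tape=_00[0]0#   (s2,0)→(s0,#,L)
state=s0 head=-2 tape=_0[0]#0#   (s0,0)→(s3,_,L)
state=s3 head=-3 tape=_[0]_#0#   (s3,0)→(s1,0,L)
state=s1 head=-4 tape=[_]0_#0#   (s1,_)→(s0,_,R)
state=s0 head=-3 tape=_[0]_#0#   (s0,0)→(s3,_,L)
state=s3 head=-4 tape=[_]__#0#   (s3,_)→(s3,#,R)
state=s3 head=-3 tape=#[_]_#0#   (s3,_)→(s3,#,R)
state=s3 head=-2 tape=##[_]#0#   (s3,_)→(s3,#,R)
state=s3 head=-1 tape=###[#]0#   (s3,#)→(s2,0,R)
state=s2 head=0 tape=###0[0]#   (s2,0)→(s0,#,L)
state=s0 head=-1 tape=###[0]##   (s0,0)→(s3,_,L)
state=s3 head=-2 tape=##[#]_##   (s3,#)→(s2,0,R)
state=s2 head=-1 tape=##0[_]##
M halts after 25 transitions.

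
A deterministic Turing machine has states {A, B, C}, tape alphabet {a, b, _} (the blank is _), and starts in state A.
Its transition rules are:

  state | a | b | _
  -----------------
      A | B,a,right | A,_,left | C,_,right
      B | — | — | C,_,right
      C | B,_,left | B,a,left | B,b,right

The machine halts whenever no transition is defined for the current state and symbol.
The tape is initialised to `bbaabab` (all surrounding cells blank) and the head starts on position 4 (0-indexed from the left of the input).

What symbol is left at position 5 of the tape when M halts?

state=A head=4 tape=bbaa[b]ab   (A,b)→(A,_,left)
state=A head=3 tape=bba[a]_ab   (A,a)→(B,a,right)
state=B head=4 tape=bbaa[_]ab   (B,_)→(C,_,right)
state=C head=5 tape=bbaa_[a]b   (C,a)→(B,_,left)
state=B head=4 tape=bbaa[_]_b   (B,_)→(C,_,right)
state=C head=5 tape=bbaa_[_]b   (C,_)→(B,b,right)
state=B head=6 tape=bbaa_b[b]
Cell 5 holds b when M halts.

b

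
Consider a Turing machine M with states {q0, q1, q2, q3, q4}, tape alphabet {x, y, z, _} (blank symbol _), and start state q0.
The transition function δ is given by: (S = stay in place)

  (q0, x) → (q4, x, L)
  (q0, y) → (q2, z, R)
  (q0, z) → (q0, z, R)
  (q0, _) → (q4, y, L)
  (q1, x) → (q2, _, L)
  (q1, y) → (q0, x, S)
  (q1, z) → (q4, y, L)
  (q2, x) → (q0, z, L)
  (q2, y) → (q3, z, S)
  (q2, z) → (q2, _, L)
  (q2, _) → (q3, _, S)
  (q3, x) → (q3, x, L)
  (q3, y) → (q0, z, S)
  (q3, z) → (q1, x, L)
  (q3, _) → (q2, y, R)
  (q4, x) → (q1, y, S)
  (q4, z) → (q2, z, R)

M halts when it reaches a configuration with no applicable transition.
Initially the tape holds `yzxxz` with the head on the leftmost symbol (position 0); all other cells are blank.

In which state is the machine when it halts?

q4

state=q0 head=0 tape=__[y]zxxz   (q0,y)→(q2,z,R)
state=q2 head=1 tape=__z[z]xxz   (q2,z)→(q2,_,L)
state=q2 head=0 tape=__[z]_xxz   (q2,z)→(q2,_,L)
state=q2 head=-1 tape=_[_]__xxz   (q2,_)→(q3,_,S)
state=q3 head=-1 tape=_[_]__xxz   (q3,_)→(q2,y,R)
state=q2 head=0 tape=_y[_]_xxz   (q2,_)→(q3,_,S)
state=q3 head=0 tape=_y[_]_xxz   (q3,_)→(q2,y,R)
state=q2 head=1 tape=_yy[_]xxz   (q2,_)→(q3,_,S)
state=q3 head=1 tape=_yy[_]xxz   (q3,_)→(q2,y,R)
state=q2 head=2 tape=_yyy[x]xz   (q2,x)→(q0,z,L)
state=q0 head=1 tape=_yy[y]zxz   (q0,y)→(q2,z,R)
state=q2 head=2 tape=_yyz[z]xz   (q2,z)→(q2,_,L)
state=q2 head=1 tape=_yy[z]_xz   (q2,z)→(q2,_,L)
state=q2 head=0 tape=_y[y]__xz   (q2,y)→(q3,z,S)
state=q3 head=0 tape=_y[z]__xz   (q3,z)→(q1,x,L)
state=q1 head=-1 tape=_[y]x__xz   (q1,y)→(q0,x,S)
state=q0 head=-1 tape=_[x]x__xz   (q0,x)→(q4,x,L)
state=q4 head=-2 tape=[_]xx__xz
No transition is defined for (q4, _); M halts in state q4.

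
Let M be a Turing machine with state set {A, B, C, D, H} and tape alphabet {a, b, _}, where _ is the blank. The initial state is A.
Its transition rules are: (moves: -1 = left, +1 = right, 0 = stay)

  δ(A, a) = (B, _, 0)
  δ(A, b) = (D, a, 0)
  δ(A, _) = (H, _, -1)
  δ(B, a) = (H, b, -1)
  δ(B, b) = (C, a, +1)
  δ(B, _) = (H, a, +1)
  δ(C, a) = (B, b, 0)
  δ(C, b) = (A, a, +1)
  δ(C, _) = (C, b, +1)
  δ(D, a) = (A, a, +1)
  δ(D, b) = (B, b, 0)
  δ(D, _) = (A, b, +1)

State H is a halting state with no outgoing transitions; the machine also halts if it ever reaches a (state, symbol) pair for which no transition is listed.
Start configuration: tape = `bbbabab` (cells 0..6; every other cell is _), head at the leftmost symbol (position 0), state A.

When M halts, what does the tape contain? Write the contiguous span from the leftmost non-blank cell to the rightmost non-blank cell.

state=A head=0 tape=[b]bbabab   (A,b)→(D,a,0)
state=D head=0 tape=[a]bbabab   (D,a)→(A,a,+1)
state=A head=1 tape=a[b]babab   (A,b)→(D,a,0)
state=D head=1 tape=a[a]babab   (D,a)→(A,a,+1)
state=A head=2 tape=aa[b]abab   (A,b)→(D,a,0)
state=D head=2 tape=aa[a]abab   (D,a)→(A,a,+1)
state=A head=3 tape=aaa[a]bab   (A,a)→(B,_,0)
state=B head=3 tape=aaa[_]bab   (B,_)→(H,a,+1)
state=H head=4 tape=aaaa[b]ab
The non-blank tape span at halt is aaaabab.

aaaabab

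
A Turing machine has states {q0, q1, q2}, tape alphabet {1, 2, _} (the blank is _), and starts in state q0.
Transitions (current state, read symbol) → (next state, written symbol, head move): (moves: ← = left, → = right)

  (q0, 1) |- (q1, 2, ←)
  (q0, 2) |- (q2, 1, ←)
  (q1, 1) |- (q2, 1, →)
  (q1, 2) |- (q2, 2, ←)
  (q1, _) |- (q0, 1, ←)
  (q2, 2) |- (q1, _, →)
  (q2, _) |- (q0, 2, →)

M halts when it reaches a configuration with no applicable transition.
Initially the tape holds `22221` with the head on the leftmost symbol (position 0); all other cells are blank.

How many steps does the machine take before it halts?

20

q0 | __[2]2221   read 2 → write 1, move ←, go to q2
q2 | _[_]12221   read _ → write 2, move →, go to q0
q0 | _2[1]2221   read 1 → write 2, move ←, go to q1
q1 | _[2]22221   read 2 → write 2, move ←, go to q2
q2 | [_]222221   read _ → write 2, move →, go to q0
q0 | 2[2]22221   read 2 → write 1, move ←, go to q2
q2 | [2]122221   read 2 → write _, move →, go to q1
q1 | _[1]22221   read 1 → write 1, move →, go to q2
q2 | _1[2]2221   read 2 → write _, move →, go to q1
q1 | _1_[2]221   read 2 → write 2, move ←, go to q2
q2 | _1[_]2221   read _ → write 2, move →, go to q0
q0 | _12[2]221   read 2 → write 1, move ←, go to q2
q2 | _1[2]1221   read 2 → write _, move →, go to q1
q1 | _1_[1]221   read 1 → write 1, move →, go to q2
q2 | _1_1[2]21   read 2 → write _, move →, go to q1
q1 | _1_1_[2]1   read 2 → write 2, move ←, go to q2
q2 | _1_1[_]21   read _ → write 2, move →, go to q0
q0 | _1_12[2]1   read 2 → write 1, move ←, go to q2
q2 | _1_1[2]11   read 2 → write _, move →, go to q1
q1 | _1_1_[1]1   read 1 → write 1, move →, go to q2
q2 | _1_1_1[1]
M halts after 20 transitions.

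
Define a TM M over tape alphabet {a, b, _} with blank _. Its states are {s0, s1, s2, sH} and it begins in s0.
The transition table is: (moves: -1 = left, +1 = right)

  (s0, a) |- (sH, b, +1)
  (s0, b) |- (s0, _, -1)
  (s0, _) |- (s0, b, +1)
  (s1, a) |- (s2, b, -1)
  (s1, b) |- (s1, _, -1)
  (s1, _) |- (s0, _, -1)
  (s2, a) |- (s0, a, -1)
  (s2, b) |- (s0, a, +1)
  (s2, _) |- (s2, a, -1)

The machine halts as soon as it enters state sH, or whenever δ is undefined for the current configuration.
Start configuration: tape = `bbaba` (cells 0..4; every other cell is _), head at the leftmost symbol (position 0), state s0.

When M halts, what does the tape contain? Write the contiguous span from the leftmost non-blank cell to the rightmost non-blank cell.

bbbbbba

s0 | __[b]baba   read b → write _, move -1, go to s0
s0 | _[_]_baba   read _ → write b, move +1, go to s0
s0 | _b[_]baba   read _ → write b, move +1, go to s0
s0 | _bb[b]aba   read b → write _, move -1, go to s0
s0 | _b[b]_aba   read b → write _, move -1, go to s0
s0 | _[b]__aba   read b → write _, move -1, go to s0
s0 | [_]___aba   read _ → write b, move +1, go to s0
s0 | b[_]__aba   read _ → write b, move +1, go to s0
s0 | bb[_]_aba   read _ → write b, move +1, go to s0
s0 | bbb[_]aba   read _ → write b, move +1, go to s0
s0 | bbbb[a]ba   read a → write b, move +1, go to sH
sH | bbbbb[b]a
The non-blank tape span at halt is bbbbbba.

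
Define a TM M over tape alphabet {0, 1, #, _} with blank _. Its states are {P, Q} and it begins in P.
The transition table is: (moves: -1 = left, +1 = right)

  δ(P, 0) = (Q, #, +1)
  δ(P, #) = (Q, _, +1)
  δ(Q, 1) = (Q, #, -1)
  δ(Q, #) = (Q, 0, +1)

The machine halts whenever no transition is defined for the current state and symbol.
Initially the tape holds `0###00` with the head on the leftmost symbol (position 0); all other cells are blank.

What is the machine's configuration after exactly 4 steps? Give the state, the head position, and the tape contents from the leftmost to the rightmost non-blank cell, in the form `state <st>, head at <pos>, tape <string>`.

state=P head=0 tape=[0]###00   (P,0)→(Q,#,+1)
state=Q head=1 tape=#[#]##00   (Q,#)→(Q,0,+1)
state=Q head=2 tape=#0[#]#00   (Q,#)→(Q,0,+1)
state=Q head=3 tape=#00[#]00   (Q,#)→(Q,0,+1)
state=Q head=4 tape=#000[0]0
After 4 steps: state Q, head at 4, tape #00000.

state Q, head at 4, tape #00000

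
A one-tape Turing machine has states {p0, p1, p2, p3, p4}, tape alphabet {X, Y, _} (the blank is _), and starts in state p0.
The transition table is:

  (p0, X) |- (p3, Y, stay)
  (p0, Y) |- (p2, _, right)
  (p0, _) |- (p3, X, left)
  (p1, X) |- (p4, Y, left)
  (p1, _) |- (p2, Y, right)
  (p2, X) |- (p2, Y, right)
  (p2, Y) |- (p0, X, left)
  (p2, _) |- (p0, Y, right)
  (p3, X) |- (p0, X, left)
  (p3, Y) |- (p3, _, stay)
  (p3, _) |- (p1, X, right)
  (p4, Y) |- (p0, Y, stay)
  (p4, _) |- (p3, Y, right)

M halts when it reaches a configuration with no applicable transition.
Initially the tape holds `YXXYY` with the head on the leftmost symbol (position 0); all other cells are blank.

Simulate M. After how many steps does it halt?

p0 | [Y]XXYY__   read Y → write _, move right, go to p2
p2 | _[X]XYY__   read X → write Y, move right, go to p2
p2 | _Y[X]YY__   read X → write Y, move right, go to p2
p2 | _YY[Y]Y__   read Y → write X, move left, go to p0
p0 | _Y[Y]XY__   read Y → write _, move right, go to p2
p2 | _Y_[X]Y__   read X → write Y, move right, go to p2
p2 | _Y_Y[Y]__   read Y → write X, move left, go to p0
p0 | _Y_[Y]X__   read Y → write _, move right, go to p2
p2 | _Y__[X]__   read X → write Y, move right, go to p2
p2 | _Y__Y[_]_   read _ → write Y, move right, go to p0
p0 | _Y__YY[_]   read _ → write X, move left, go to p3
p3 | _Y__Y[Y]X   read Y → write _, move stay, go to p3
p3 | _Y__Y[_]X   read _ → write X, move right, go to p1
p1 | _Y__YX[X]   read X → write Y, move left, go to p4
p4 | _Y__Y[X]Y
M halts after 14 transitions.

14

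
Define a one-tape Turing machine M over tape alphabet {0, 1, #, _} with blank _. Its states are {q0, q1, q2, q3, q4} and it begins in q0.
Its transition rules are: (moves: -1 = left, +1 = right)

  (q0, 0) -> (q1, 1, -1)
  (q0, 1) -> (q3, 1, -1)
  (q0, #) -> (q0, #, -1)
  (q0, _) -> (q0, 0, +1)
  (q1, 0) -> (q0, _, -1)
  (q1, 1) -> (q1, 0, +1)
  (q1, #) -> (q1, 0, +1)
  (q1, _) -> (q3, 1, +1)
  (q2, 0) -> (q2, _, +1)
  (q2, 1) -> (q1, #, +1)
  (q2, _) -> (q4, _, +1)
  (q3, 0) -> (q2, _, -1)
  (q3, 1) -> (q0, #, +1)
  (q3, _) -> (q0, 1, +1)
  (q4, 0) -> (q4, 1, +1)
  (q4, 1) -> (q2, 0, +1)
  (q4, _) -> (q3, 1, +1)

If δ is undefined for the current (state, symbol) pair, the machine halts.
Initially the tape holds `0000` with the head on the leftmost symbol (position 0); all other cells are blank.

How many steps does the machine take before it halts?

14

state=q0 head=0 tape=__[0]000   (q0,0)→(q1,1,-1)
state=q1 head=-1 tape=_[_]1000   (q1,_)→(q3,1,+1)
state=q3 head=0 tape=_1[1]000   (q3,1)→(q0,#,+1)
state=q0 head=1 tape=_1#[0]00   (q0,0)→(q1,1,-1)
state=q1 head=0 tape=_1[#]100   (q1,#)→(q1,0,+1)
state=q1 head=1 tape=_10[1]00   (q1,1)→(q1,0,+1)
state=q1 head=2 tape=_100[0]0   (q1,0)→(q0,_,-1)
state=q0 head=1 tape=_10[0]_0   (q0,0)→(q1,1,-1)
state=q1 head=0 tape=_1[0]1_0   (q1,0)→(q0,_,-1)
state=q0 head=-1 tape=_[1]_1_0   (q0,1)→(q3,1,-1)
state=q3 head=-2 tape=[_]1_1_0   (q3,_)→(q0,1,+1)
state=q0 head=-1 tape=1[1]_1_0   (q0,1)→(q3,1,-1)
state=q3 head=-2 tape=[1]1_1_0   (q3,1)→(q0,#,+1)
state=q0 head=-1 tape=#[1]_1_0   (q0,1)→(q3,1,-1)
state=q3 head=-2 tape=[#]1_1_0
M halts after 14 transitions.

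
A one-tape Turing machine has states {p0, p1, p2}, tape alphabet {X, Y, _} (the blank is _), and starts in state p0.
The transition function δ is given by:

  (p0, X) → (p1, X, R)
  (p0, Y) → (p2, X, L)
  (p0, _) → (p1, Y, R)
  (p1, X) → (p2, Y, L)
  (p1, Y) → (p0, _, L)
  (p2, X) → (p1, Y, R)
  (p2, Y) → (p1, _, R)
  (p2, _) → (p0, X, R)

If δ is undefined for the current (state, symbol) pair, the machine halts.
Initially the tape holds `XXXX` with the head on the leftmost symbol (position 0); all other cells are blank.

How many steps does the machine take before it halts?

7

state=p0 head=0 tape=_[X]XXX   (p0,X)→(p1,X,R)
state=p1 head=1 tape=_X[X]XX   (p1,X)→(p2,Y,L)
state=p2 head=0 tape=_[X]YXX   (p2,X)→(p1,Y,R)
state=p1 head=1 tape=_Y[Y]XX   (p1,Y)→(p0,_,L)
state=p0 head=0 tape=_[Y]_XX   (p0,Y)→(p2,X,L)
state=p2 head=-1 tape=[_]X_XX   (p2,_)→(p0,X,R)
state=p0 head=0 tape=X[X]_XX   (p0,X)→(p1,X,R)
state=p1 head=1 tape=XX[_]XX
M halts after 7 transitions.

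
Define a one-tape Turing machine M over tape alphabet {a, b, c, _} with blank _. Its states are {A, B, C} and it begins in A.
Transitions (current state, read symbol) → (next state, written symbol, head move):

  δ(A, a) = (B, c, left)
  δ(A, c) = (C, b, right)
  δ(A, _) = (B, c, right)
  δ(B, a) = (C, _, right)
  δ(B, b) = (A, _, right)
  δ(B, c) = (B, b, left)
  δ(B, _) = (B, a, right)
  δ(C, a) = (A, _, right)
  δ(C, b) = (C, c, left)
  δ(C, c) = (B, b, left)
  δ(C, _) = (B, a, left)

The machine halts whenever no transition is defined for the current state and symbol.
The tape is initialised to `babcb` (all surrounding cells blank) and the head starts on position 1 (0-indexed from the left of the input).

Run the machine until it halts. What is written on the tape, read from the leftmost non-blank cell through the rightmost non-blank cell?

aa__bb

A | _b[a]bcb   read a → write c, move left, go to B
B | _[b]cbcb   read b → write _, move right, go to A
A | __[c]bcb   read c → write b, move right, go to C
C | __b[b]cb   read b → write c, move left, go to C
C | __[b]ccb   read b → write c, move left, go to C
C | _[_]cccb   read _ → write a, move left, go to B
B | [_]acccb   read _ → write a, move right, go to B
B | a[a]cccb   read a → write _, move right, go to C
C | a_[c]ccb   read c → write b, move left, go to B
B | a[_]bccb   read _ → write a, move right, go to B
B | aa[b]ccb   read b → write _, move right, go to A
A | aa_[c]cb   read c → write b, move right, go to C
C | aa_b[c]b   read c → write b, move left, go to B
B | aa_[b]bb   read b → write _, move right, go to A
A | aa__[b]b
The non-blank tape span at halt is aa__bb.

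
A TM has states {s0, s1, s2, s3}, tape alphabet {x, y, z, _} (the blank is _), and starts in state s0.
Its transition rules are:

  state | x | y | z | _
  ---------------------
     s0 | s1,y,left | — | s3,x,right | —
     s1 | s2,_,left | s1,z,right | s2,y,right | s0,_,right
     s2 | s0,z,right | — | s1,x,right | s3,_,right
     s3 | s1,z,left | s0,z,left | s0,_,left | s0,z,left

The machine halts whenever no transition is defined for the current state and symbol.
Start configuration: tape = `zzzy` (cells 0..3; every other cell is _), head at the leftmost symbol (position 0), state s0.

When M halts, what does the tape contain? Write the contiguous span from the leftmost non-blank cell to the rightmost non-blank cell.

s0 | _[z]zzy   read z → write x, move right, go to s3
s3 | _x[z]zy   read z → write _, move left, go to s0
s0 | _[x]_zy   read x → write y, move left, go to s1
s1 | [_]y_zy   read _ → write _, move right, go to s0
s0 | _[y]_zy
The non-blank tape span at halt is y_zy.

y_zy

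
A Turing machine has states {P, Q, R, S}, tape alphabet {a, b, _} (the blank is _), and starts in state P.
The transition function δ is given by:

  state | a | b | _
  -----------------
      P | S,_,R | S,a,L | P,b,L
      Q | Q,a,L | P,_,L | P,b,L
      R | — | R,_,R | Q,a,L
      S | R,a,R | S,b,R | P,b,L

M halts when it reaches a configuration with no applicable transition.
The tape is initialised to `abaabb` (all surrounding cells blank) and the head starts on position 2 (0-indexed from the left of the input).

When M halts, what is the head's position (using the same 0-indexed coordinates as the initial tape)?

1

P | ab[a]abb__   read a → write _, move R, go to S
S | ab_[a]bb__   read a → write a, move R, go to R
R | ab_a[b]b__   read b → write _, move R, go to R
R | ab_a_[b]__   read b → write _, move R, go to R
R | ab_a__[_]_   read _ → write a, move L, go to Q
Q | ab_a_[_]a_   read _ → write b, move L, go to P
P | ab_a[_]ba_   read _ → write b, move L, go to P
P | ab_[a]bba_   read a → write _, move R, go to S
S | ab__[b]ba_   read b → write b, move R, go to S
S | ab__b[b]a_   read b → write b, move R, go to S
S | ab__bb[a]_   read a → write a, move R, go to R
R | ab__bba[_]   read _ → write a, move L, go to Q
Q | ab__bb[a]a   read a → write a, move L, go to Q
Q | ab__b[b]aa   read b → write _, move L, go to P
P | ab__[b]_aa   read b → write a, move L, go to S
S | ab_[_]a_aa   read _ → write b, move L, go to P
P | ab[_]ba_aa   read _ → write b, move L, go to P
P | a[b]bba_aa   read b → write a, move L, go to S
S | [a]abba_aa   read a → write a, move R, go to R
R | a[a]bba_aa
At halt the head is at cell 1.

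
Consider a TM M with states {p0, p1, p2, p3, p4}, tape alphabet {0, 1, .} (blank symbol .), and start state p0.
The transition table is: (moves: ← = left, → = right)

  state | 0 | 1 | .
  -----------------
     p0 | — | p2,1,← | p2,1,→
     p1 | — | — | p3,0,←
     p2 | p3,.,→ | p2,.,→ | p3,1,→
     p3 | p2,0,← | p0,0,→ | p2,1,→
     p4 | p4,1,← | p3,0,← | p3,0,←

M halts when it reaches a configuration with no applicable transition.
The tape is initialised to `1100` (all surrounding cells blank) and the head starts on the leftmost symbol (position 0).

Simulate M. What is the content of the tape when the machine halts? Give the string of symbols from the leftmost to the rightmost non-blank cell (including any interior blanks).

p0 | .[1]100   read 1 → write 1, move ←, go to p2
p2 | [.]1100   read . → write 1, move →, go to p3
p3 | 1[1]100   read 1 → write 0, move →, go to p0
p0 | 10[1]00   read 1 → write 1, move ←, go to p2
p2 | 1[0]100   read 0 → write ., move →, go to p3
p3 | 1.[1]00   read 1 → write 0, move →, go to p0
p0 | 1.0[0]0
The non-blank tape span at halt is 1.000.

1.000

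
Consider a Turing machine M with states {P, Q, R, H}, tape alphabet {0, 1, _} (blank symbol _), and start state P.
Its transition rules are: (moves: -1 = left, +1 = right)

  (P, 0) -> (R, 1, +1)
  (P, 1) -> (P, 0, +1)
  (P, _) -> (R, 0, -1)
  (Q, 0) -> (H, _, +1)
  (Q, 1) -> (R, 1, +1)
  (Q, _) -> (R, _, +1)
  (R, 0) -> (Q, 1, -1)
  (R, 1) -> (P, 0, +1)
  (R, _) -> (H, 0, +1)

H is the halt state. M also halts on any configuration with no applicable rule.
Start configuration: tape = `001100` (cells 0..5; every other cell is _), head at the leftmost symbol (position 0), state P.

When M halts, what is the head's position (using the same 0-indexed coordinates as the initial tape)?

P | [0]01100___   read 0 → write 1, move +1, go to R
R | 1[0]1100___   read 0 → write 1, move -1, go to Q
Q | [1]11100___   read 1 → write 1, move +1, go to R
R | 1[1]1100___   read 1 → write 0, move +1, go to P
P | 10[1]100___   read 1 → write 0, move +1, go to P
P | 100[1]00___   read 1 → write 0, move +1, go to P
P | 1000[0]0___   read 0 → write 1, move +1, go to R
R | 10001[0]___   read 0 → write 1, move -1, go to Q
Q | 1000[1]1___   read 1 → write 1, move +1, go to R
R | 10001[1]___   read 1 → write 0, move +1, go to P
P | 100010[_]__   read _ → write 0, move -1, go to R
R | 10001[0]0__   read 0 → write 1, move -1, go to Q
Q | 1000[1]10__   read 1 → write 1, move +1, go to R
R | 10001[1]0__   read 1 → write 0, move +1, go to P
P | 100010[0]__   read 0 → write 1, move +1, go to R
R | 1000101[_]_   read _ → write 0, move +1, go to H
H | 10001010[_]
At halt the head is at cell 8.

8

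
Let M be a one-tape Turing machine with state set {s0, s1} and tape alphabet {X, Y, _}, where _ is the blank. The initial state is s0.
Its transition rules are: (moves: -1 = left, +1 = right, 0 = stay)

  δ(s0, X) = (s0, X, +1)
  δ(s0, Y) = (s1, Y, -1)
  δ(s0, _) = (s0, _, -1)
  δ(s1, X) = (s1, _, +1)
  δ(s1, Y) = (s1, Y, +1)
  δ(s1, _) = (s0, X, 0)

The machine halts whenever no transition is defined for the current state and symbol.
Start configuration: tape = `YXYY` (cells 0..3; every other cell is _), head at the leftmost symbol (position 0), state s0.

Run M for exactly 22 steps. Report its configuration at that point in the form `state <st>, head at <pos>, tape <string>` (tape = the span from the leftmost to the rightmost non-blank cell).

state s0, head at 4, tape Y_YYX

state=s0 head=0 tape=_[Y]XYY__   (s0,Y)→(s1,Y,-1)
state=s1 head=-1 tape=[_]YXYY__   (s1,_)→(s0,X,0)
state=s0 head=-1 tape=[X]YXYY__   (s0,X)→(s0,X,+1)
state=s0 head=0 tape=X[Y]XYY__   (s0,Y)→(s1,Y,-1)
state=s1 head=-1 tape=[X]YXYY__   (s1,X)→(s1,_,+1)
state=s1 head=0 tape=_[Y]XYY__   (s1,Y)→(s1,Y,+1)
state=s1 head=1 tape=_Y[X]YY__   (s1,X)→(s1,_,+1)
state=s1 head=2 tape=_Y_[Y]Y__   (s1,Y)→(s1,Y,+1)
state=s1 head=3 tape=_Y_Y[Y]__   (s1,Y)→(s1,Y,+1)
state=s1 head=4 tape=_Y_YY[_]_   (s1,_)→(s0,X,0)
state=s0 head=4 tape=_Y_YY[X]_   (s0,X)→(s0,X,+1)
state=s0 head=5 tape=_Y_YYX[_]   (s0,_)→(s0,_,-1)
state=s0 head=4 tape=_Y_YY[X]_   (s0,X)→(s0,X,+1)
state=s0 head=5 tape=_Y_YYX[_]   (s0,_)→(s0,_,-1)
state=s0 head=4 tape=_Y_YY[X]_   (s0,X)→(s0,X,+1)
state=s0 head=5 tape=_Y_YYX[_]   (s0,_)→(s0,_,-1)
state=s0 head=4 tape=_Y_YY[X]_   (s0,X)→(s0,X,+1)
state=s0 head=5 tape=_Y_YYX[_]   (s0,_)→(s0,_,-1)
state=s0 head=4 tape=_Y_YY[X]_   (s0,X)→(s0,X,+1)
state=s0 head=5 tape=_Y_YYX[_]   (s0,_)→(s0,_,-1)
state=s0 head=4 tape=_Y_YY[X]_   (s0,X)→(s0,X,+1)
state=s0 head=5 tape=_Y_YYX[_]   (s0,_)→(s0,_,-1)
state=s0 head=4 tape=_Y_YY[X]_
After 22 steps: state s0, head at 4, tape Y_YYX.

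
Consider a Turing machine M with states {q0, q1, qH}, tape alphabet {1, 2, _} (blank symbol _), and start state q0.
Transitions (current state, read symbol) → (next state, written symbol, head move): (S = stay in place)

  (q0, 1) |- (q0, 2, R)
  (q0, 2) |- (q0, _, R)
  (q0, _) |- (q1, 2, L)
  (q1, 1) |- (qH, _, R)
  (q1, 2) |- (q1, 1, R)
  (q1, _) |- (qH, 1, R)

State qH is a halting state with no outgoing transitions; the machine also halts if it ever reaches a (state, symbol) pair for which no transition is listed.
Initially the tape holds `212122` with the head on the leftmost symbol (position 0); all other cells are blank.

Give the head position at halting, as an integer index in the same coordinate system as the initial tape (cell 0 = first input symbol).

state=q0 head=0 tape=[2]12122_   (q0,2)→(q0,_,R)
state=q0 head=1 tape=_[1]2122_   (q0,1)→(q0,2,R)
state=q0 head=2 tape=_2[2]122_   (q0,2)→(q0,_,R)
state=q0 head=3 tape=_2_[1]22_   (q0,1)→(q0,2,R)
state=q0 head=4 tape=_2_2[2]2_   (q0,2)→(q0,_,R)
state=q0 head=5 tape=_2_2_[2]_   (q0,2)→(q0,_,R)
state=q0 head=6 tape=_2_2__[_]   (q0,_)→(q1,2,L)
state=q1 head=5 tape=_2_2_[_]2   (q1,_)→(qH,1,R)
state=qH head=6 tape=_2_2_1[2]
At halt the head is at cell 6.

6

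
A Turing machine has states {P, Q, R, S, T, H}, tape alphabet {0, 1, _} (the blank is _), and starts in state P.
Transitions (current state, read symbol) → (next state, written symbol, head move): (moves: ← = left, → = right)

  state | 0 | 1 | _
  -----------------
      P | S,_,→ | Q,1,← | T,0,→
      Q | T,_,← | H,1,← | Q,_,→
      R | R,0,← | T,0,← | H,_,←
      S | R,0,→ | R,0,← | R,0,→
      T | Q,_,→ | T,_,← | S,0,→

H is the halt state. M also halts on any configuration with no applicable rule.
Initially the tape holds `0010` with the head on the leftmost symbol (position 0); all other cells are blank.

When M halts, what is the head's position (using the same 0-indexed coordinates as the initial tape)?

P | _[0]010   read 0 → write _, move →, go to S
S | __[0]10   read 0 → write 0, move →, go to R
R | __0[1]0   read 1 → write 0, move ←, go to T
T | __[0]00   read 0 → write _, move →, go to Q
Q | ___[0]0   read 0 → write _, move ←, go to T
T | __[_]_0   read _ → write 0, move →, go to S
S | __0[_]0   read _ → write 0, move →, go to R
R | __00[0]   read 0 → write 0, move ←, go to R
R | __0[0]0   read 0 → write 0, move ←, go to R
R | __[0]00   read 0 → write 0, move ←, go to R
R | _[_]000   read _ → write _, move ←, go to H
H | [_]_000
At halt the head is at cell -1.

-1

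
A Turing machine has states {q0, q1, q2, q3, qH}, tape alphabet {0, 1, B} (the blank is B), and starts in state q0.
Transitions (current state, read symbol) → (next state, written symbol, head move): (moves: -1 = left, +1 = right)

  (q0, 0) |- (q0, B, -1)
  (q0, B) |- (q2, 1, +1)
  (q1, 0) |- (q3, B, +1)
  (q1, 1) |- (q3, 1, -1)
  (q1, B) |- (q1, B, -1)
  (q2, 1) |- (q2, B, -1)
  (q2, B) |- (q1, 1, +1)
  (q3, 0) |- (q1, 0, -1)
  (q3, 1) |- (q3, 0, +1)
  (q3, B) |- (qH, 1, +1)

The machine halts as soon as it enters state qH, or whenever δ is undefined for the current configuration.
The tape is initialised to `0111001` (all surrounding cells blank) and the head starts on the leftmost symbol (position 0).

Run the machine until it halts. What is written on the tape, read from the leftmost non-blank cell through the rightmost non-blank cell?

state=q0 head=0 tape=B[0]111001   (q0,0)→(q0,B,-1)
state=q0 head=-1 tape=[B]B111001   (q0,B)→(q2,1,+1)
state=q2 head=0 tape=1[B]111001   (q2,B)→(q1,1,+1)
state=q1 head=1 tape=11[1]11001   (q1,1)→(q3,1,-1)
state=q3 head=0 tape=1[1]111001   (q3,1)→(q3,0,+1)
state=q3 head=1 tape=10[1]11001   (q3,1)→(q3,0,+1)
state=q3 head=2 tape=100[1]1001   (q3,1)→(q3,0,+1)
state=q3 head=3 tape=1000[1]001   (q3,1)→(q3,0,+1)
state=q3 head=4 tape=10000[0]01   (q3,0)→(q1,0,-1)
state=q1 head=3 tape=1000[0]001   (q1,0)→(q3,B,+1)
state=q3 head=4 tape=1000B[0]01   (q3,0)→(q1,0,-1)
state=q1 head=3 tape=1000[B]001   (q1,B)→(q1,B,-1)
state=q1 head=2 tape=100[0]B001   (q1,0)→(q3,B,+1)
state=q3 head=3 tape=100B[B]001   (q3,B)→(qH,1,+1)
state=qH head=4 tape=100B1[0]01
The non-blank tape span at halt is 100B1001.

100B1001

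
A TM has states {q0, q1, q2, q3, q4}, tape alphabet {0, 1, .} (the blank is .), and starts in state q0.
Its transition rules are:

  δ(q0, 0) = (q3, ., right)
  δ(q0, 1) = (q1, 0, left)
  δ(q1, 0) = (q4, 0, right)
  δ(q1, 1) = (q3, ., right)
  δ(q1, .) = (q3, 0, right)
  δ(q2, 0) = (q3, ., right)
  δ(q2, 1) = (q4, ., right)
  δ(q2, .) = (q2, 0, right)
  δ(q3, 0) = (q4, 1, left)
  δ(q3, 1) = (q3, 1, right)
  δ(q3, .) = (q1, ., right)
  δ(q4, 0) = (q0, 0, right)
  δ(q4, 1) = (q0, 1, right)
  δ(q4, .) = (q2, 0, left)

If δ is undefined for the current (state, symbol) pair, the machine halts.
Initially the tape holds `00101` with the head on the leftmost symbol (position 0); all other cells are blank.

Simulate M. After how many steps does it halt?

q0 | .[0]0101.   read 0 → write ., move right, go to q3
q3 | ..[0]101.   read 0 → write 1, move left, go to q4
q4 | .[.]1101.   read . → write 0, move left, go to q2
q2 | [.]01101.   read . → write 0, move right, go to q2
q2 | 0[0]1101.   read 0 → write ., move right, go to q3
q3 | 0.[1]101.   read 1 → write 1, move right, go to q3
q3 | 0.1[1]01.   read 1 → write 1, move right, go to q3
q3 | 0.11[0]1.   read 0 → write 1, move left, go to q4
q4 | 0.1[1]11.   read 1 → write 1, move right, go to q0
q0 | 0.11[1]1.   read 1 → write 0, move left, go to q1
q1 | 0.1[1]01.   read 1 → write ., move right, go to q3
q3 | 0.1.[0]1.   read 0 → write 1, move left, go to q4
q4 | 0.1[.]11.   read . → write 0, move left, go to q2
q2 | 0.[1]011.   read 1 → write ., move right, go to q4
q4 | 0..[0]11.   read 0 → write 0, move right, go to q0
q0 | 0..0[1]1.   read 1 → write 0, move left, go to q1
q1 | 0..[0]01.   read 0 → write 0, move right, go to q4
q4 | 0..0[0]1.   read 0 → write 0, move right, go to q0
q0 | 0..00[1].   read 1 → write 0, move left, go to q1
q1 | 0..0[0]0.   read 0 → write 0, move right, go to q4
q4 | 0..00[0].   read 0 → write 0, move right, go to q0
q0 | 0..000[.]
M halts after 21 transitions.

21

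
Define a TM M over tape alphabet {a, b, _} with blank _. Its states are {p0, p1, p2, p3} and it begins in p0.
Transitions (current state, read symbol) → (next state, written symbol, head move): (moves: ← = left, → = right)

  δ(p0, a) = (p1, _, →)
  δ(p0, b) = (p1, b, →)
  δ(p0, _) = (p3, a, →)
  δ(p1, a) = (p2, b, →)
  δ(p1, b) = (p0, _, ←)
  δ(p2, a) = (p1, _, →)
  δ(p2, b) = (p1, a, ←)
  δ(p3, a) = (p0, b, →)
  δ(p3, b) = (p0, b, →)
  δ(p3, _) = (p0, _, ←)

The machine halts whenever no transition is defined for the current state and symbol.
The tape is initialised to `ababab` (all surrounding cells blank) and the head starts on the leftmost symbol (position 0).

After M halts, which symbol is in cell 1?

_

state=p0 head=0 tape=[a]babab   (p0,a)→(p1,_,→)
state=p1 head=1 tape=_[b]abab   (p1,b)→(p0,_,←)
state=p0 head=0 tape=[_]_abab   (p0,_)→(p3,a,→)
state=p3 head=1 tape=a[_]abab   (p3,_)→(p0,_,←)
state=p0 head=0 tape=[a]_abab   (p0,a)→(p1,_,→)
state=p1 head=1 tape=_[_]abab
Cell 1 holds _ when M halts.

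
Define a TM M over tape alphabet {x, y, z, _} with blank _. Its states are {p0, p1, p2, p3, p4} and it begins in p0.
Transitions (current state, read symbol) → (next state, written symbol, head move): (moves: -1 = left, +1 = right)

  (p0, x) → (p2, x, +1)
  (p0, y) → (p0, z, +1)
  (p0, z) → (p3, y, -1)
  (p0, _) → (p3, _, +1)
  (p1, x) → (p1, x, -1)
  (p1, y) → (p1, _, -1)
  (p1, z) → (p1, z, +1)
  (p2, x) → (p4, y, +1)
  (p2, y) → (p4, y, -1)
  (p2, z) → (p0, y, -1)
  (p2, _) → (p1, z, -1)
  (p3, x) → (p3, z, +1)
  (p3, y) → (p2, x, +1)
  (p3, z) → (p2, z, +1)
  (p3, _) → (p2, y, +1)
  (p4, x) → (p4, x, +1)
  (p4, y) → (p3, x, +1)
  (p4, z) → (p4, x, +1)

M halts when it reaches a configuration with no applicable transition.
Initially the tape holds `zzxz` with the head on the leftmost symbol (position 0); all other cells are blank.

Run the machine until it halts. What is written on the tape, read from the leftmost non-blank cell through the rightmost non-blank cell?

state=p0 head=0 tape=_[z]zxz__   (p0,z)→(p3,y,-1)
state=p3 head=-1 tape=[_]yzxz__   (p3,_)→(p2,y,+1)
state=p2 head=0 tape=y[y]zxz__   (p2,y)→(p4,y,-1)
state=p4 head=-1 tape=[y]yzxz__   (p4,y)→(p3,x,+1)
state=p3 head=0 tape=x[y]zxz__   (p3,y)→(p2,x,+1)
state=p2 head=1 tape=xx[z]xz__   (p2,z)→(p0,y,-1)
state=p0 head=0 tape=x[x]yxz__   (p0,x)→(p2,x,+1)
state=p2 head=1 tape=xx[y]xz__   (p2,y)→(p4,y,-1)
state=p4 head=0 tape=x[x]yxz__   (p4,x)→(p4,x,+1)
state=p4 head=1 tape=xx[y]xz__   (p4,y)→(p3,x,+1)
state=p3 head=2 tape=xxx[x]z__   (p3,x)→(p3,z,+1)
state=p3 head=3 tape=xxxz[z]__   (p3,z)→(p2,z,+1)
state=p2 head=4 tape=xxxzz[_]_   (p2,_)→(p1,z,-1)
state=p1 head=3 tape=xxxz[z]z_   (p1,z)→(p1,z,+1)
state=p1 head=4 tape=xxxzz[z]_   (p1,z)→(p1,z,+1)
state=p1 head=5 tape=xxxzzz[_]
The non-blank tape span at halt is xxxzzz.

xxxzzz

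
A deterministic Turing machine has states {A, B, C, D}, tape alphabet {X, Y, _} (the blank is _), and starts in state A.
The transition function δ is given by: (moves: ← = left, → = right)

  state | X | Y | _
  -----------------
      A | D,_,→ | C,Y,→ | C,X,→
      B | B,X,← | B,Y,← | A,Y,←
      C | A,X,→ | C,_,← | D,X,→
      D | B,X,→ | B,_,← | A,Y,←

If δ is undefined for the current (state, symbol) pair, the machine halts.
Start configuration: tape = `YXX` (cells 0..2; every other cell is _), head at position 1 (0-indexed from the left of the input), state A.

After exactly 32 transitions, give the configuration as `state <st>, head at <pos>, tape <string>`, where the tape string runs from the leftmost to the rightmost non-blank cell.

state A, head at -1, tape X

A | __Y[X]X__   read X → write _, move →, go to D
D | __Y_[X]__   read X → write X, move →, go to B
B | __Y_X[_]_   read _ → write Y, move ←, go to A
A | __Y_[X]Y_   read X → write _, move →, go to D
D | __Y__[Y]_   read Y → write _, move ←, go to B
B | __Y_[_]__   read _ → write Y, move ←, go to A
A | __Y[_]Y__   read _ → write X, move →, go to C
C | __YX[Y]__   read Y → write _, move ←, go to C
C | __Y[X]___   read X → write X, move →, go to A
A | __YX[_]__   read _ → write X, move →, go to C
C | __YXX[_]_   read _ → write X, move →, go to D
D | __YXXX[_]   read _ → write Y, move ←, go to A
A | __YXX[X]Y   read X → write _, move →, go to D
D | __YXX_[Y]   read Y → write _, move ←, go to B
B | __YXX[_]_   read _ → write Y, move ←, go to A
A | __YX[X]Y_   read X → write _, move →, go to D
D | __YX_[Y]_   read Y → write _, move ←, go to B
B | __YX[_]__   read _ → write Y, move ←, go to A
A | __Y[X]Y__   read X → write _, move →, go to D
D | __Y_[Y]__   read Y → write _, move ←, go to B
B | __Y[_]___   read _ → write Y, move ←, go to A
A | __[Y]Y___   read Y → write Y, move →, go to C
C | __Y[Y]___   read Y → write _, move ←, go to C
C | __[Y]____   read Y → write _, move ←, go to C
C | _[_]_____   read _ → write X, move →, go to D
D | _X[_]____   read _ → write Y, move ←, go to A
A | _[X]Y____   read X → write _, move →, go to D
D | __[Y]____   read Y → write _, move ←, go to B
B | _[_]_____   read _ → write Y, move ←, go to A
A | [_]Y_____   read _ → write X, move →, go to C
C | X[Y]_____   read Y → write _, move ←, go to C
C | [X]______   read X → write X, move →, go to A
A | X[_]_____
After 32 steps: state A, head at -1, tape X.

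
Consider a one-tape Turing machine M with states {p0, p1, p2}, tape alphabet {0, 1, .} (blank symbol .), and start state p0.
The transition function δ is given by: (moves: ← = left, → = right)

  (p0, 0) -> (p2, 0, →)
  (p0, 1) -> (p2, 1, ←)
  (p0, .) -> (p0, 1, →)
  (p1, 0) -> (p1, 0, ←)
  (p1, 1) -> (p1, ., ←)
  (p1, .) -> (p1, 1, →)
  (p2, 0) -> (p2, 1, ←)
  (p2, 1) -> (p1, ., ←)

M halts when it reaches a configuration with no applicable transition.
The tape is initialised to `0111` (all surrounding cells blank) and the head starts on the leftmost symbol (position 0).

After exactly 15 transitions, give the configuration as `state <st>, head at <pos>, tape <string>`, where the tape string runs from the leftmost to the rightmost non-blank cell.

state=p0 head=0 tape=...[0]111   (p0,0)→(p2,0,→)
state=p2 head=1 tape=...0[1]11   (p2,1)→(p1,.,←)
state=p1 head=0 tape=...[0].11   (p1,0)→(p1,0,←)
state=p1 head=-1 tape=..[.]0.11   (p1,.)→(p1,1,→)
state=p1 head=0 tape=..1[0].11   (p1,0)→(p1,0,←)
state=p1 head=-1 tape=..[1]0.11   (p1,1)→(p1,.,←)
state=p1 head=-2 tape=.[.].0.11   (p1,.)→(p1,1,→)
state=p1 head=-1 tape=.1[.]0.11   (p1,.)→(p1,1,→)
state=p1 head=0 tape=.11[0].11   (p1,0)→(p1,0,←)
state=p1 head=-1 tape=.1[1]0.11   (p1,1)→(p1,.,←)
state=p1 head=-2 tape=.[1].0.11   (p1,1)→(p1,.,←)
state=p1 head=-3 tape=[.]..0.11   (p1,.)→(p1,1,→)
state=p1 head=-2 tape=1[.].0.11   (p1,.)→(p1,1,→)
state=p1 head=-1 tape=11[.]0.11   (p1,.)→(p1,1,→)
state=p1 head=0 tape=111[0].11   (p1,0)→(p1,0,←)
state=p1 head=-1 tape=11[1]0.11
After 15 steps: state p1, head at -1, tape 1110.11.

state p1, head at -1, tape 1110.11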